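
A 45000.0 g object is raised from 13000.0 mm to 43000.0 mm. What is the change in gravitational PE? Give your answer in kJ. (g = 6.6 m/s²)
ΔPE = mg(h₂ − h₁) = 45 kg × 6.6 m/s² × (43 − 13) m = 8910 J = 8.91 kJ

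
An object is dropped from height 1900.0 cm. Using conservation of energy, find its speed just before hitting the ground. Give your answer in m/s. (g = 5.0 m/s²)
mgh = ½mv² → v = √(2gh) = √(2×5.0×19) = 13.78 m/s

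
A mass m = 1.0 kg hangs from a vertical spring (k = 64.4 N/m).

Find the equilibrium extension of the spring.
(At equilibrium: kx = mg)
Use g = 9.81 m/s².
x_eq = mg/k = 1.0×9.81/64.4 = 0.1523 m = 15.23 cm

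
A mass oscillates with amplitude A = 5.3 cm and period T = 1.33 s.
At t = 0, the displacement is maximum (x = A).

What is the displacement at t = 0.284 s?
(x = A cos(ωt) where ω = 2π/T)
ω = 2π/T = 2π/1.33 = 4.724 rad/s
x = A cos(ωt) = 5.3×cos(4.724×0.284) = 1.204 cm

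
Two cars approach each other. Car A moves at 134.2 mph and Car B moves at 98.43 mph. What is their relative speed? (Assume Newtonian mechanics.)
v_rel = v_A + v_B = 134.2 + 98.43 = 232.6 mph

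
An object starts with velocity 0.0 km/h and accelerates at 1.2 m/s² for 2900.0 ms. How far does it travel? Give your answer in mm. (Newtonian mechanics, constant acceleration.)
d = v₀t + ½at² (with unit conversion) = 5046.0 mm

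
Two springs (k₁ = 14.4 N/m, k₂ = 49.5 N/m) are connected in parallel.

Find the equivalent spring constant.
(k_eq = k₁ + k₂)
k_eq = k₁ + k₂ = 14.4 + 49.5 = 63.9 N/m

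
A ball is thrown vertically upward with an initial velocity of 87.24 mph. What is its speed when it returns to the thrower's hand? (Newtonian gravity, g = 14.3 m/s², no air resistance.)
By conservation of energy, the ball returns at the same speed = 87.24 mph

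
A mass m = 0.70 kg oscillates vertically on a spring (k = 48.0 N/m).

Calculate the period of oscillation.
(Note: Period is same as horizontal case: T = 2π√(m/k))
T = 2π√(m/k) = 2π√(0.7/48.0) = 0.7588 s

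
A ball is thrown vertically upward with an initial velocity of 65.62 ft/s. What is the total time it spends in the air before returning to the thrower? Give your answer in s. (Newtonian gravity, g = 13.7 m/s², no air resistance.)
t_total = 2v₀/g (with unit conversion) = 2.92 s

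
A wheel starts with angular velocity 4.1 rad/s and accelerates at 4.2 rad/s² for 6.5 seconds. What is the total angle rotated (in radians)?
θ = ω₀t + ½αt² = 4.1×6.5 + ½×4.2×6.5² = 115.38 rad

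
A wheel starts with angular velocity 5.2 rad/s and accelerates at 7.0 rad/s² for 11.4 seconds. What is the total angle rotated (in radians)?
θ = ω₀t + ½αt² = 5.2×11.4 + ½×7.0×11.4² = 514.14 rad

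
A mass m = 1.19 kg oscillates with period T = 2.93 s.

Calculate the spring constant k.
T = 2π√(m/k) → k = m(2π/T)² = 1.19×(2π/2.93)² = 5.472 N/m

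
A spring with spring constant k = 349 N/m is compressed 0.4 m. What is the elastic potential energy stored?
PE = ½kx² = ½×349×0.4² = 27.92 J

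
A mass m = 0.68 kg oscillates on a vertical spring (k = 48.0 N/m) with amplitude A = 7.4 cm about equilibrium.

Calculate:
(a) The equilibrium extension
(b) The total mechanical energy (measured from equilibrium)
x_eq = mg/k = 0.68×9.81/48.0 = 0.139 m = 13.9 cm
E = ½kA² = ½×48.0×(0.074)² = 0.1314 J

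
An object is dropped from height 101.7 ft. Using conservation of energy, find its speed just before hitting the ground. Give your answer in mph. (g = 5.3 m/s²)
mgh = ½mv² → v = √(2gh) = √(2×5.3×31) = 18.13 m/s = 40.55 mph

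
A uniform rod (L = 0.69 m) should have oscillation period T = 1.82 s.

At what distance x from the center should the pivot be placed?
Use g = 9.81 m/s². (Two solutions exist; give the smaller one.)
T = 2π√((L²/12 + x²)/(gx)). Let c = T²g/(4π²) = 0.8231.
x² − cx + L²/12 = 0 → x = (c − √(c² − L²/3))/2 = 0.05141 m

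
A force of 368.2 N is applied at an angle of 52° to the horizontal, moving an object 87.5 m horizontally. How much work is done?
W = Fd cosθ = 368.2×87.5×cos(52°) = 19835.0 J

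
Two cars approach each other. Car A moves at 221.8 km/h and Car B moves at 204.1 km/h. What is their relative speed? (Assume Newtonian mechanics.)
v_rel = v_A + v_B = 221.8 + 204.1 = 425.9 km/h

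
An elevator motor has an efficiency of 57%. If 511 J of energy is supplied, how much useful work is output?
W_out = η × W_in = 0.57 × 511 = 291.27 J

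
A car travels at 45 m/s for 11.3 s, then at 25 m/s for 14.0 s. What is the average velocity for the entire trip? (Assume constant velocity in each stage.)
d₁ = v₁t₁ = 45 × 11.3 = 508.5 m
d₂ = v₂t₂ = 25 × 14.0 = 350 m
d_total = 858.5 m, t_total = 25.3 s
v_avg = d_total/t_total = 858.5/25.3 = 33.93 m/s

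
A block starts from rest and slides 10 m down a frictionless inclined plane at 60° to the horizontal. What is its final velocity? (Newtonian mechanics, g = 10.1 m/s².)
a = g sin(θ) = 10.1 × sin(60°) = 8.75 m/s²
v = √(2ad) = √(2 × 8.75 × 10) = 13.23 m/s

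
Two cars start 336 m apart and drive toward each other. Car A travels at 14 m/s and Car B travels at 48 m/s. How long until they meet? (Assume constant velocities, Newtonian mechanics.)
Combined speed: v_combined = 14 + 48 = 62 m/s
Time to meet: t = d/62 = 336/62 = 5.42 s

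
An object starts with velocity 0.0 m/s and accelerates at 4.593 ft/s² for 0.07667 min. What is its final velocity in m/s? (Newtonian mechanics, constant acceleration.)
v = v₀ + at (with unit conversion) = 6.44 m/s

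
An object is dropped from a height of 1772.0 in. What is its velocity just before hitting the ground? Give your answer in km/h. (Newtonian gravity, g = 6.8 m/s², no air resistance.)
v = √(2gh) (with unit conversion) = 89.07 km/h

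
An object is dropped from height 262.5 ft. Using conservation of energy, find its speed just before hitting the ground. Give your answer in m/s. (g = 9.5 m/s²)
mgh = ½mv² → v = √(2gh) = √(2×9.5×80.01) = 38.99 m/s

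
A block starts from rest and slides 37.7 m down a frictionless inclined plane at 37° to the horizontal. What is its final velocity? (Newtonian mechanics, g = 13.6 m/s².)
a = g sin(θ) = 13.6 × sin(37°) = 8.18 m/s²
v = √(2ad) = √(2 × 8.18 × 37.7) = 24.84 m/s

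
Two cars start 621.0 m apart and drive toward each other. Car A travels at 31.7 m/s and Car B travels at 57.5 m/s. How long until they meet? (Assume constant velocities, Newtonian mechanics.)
Combined speed: v_combined = 31.7 + 57.5 = 89.2 m/s
Time to meet: t = d/89.2 = 621.0/89.2 = 6.96 s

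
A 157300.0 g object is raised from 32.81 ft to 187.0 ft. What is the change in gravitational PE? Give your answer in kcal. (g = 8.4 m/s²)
ΔPE = mg(h₂ − h₁) = 157.3 kg × 8.4 m/s² × (57 − 10) m = 6.21e+04 J = 14.84 kcal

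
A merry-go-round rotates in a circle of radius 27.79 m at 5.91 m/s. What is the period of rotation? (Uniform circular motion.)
T = 2πr/v = 2π×27.79/5.91 = 29.54 s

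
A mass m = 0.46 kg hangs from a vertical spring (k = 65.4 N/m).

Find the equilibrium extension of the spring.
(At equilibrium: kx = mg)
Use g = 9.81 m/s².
x_eq = mg/k = 0.46×9.81/65.4 = 0.069 m = 6.9 cm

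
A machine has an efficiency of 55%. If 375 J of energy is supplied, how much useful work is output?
W_out = η × W_in = 0.55 × 375 = 206.25 J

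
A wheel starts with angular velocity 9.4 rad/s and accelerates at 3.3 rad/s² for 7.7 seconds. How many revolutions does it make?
θ = ω₀t + ½αt² = 9.4×7.7 + ½×3.3×7.7² = 170.21 rad
Revolutions = θ/(2π) = 170.21/(2π) = 27.09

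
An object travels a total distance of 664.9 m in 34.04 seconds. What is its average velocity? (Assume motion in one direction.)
v_avg = Δd / Δt = 664.9 / 34.04 = 19.53 m/s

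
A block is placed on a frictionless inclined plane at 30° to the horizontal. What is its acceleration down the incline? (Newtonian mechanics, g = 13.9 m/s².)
a = g sin(θ) = 13.9 × sin(30°) = 13.9 × 0.5 = 6.95 m/s²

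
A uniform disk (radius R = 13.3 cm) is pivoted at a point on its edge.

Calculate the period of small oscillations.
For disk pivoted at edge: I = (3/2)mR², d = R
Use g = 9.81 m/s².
I/m = (3/2)R² = 0.02653 m²; d = R = 0.133 m
T = 2π√((3/2)R²/(gR)) = 2π√(3R/(2g)) = 0.896 s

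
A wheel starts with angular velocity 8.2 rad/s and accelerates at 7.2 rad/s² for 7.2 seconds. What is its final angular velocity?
ω = ω₀ + αt = 8.2 + 7.2 × 7.2 = 60.04 rad/s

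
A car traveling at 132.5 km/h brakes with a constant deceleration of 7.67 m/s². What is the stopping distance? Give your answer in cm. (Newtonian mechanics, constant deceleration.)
d = v₀² / (2a) (with unit conversion) = 8831.0 cm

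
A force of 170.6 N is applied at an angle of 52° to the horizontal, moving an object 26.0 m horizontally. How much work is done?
W = Fd cosθ = 170.6×26.0×cos(52°) = 2730.8 J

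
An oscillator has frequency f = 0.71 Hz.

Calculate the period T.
T = 1/f = 1/0.71 = 1.408 s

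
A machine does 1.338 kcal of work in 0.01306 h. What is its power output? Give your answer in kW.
P = W/t = 5598 J / 47.02 s = 119.1 W = 0.1191 kW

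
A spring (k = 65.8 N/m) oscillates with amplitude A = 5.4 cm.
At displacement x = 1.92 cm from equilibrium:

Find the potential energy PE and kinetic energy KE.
E_total = ½kA² = ½×65.8×(0.054)² = 0.09594 J
PE = ½kx² = ½×65.8×(0.0192)² = 0.01213 J
KE = E_total − PE = 0.08381 J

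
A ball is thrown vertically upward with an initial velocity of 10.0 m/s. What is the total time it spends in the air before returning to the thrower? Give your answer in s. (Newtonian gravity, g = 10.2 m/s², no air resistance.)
t_total = 2v₀/g = 1.961 s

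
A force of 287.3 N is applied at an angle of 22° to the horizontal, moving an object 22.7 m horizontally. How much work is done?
W = Fd cosθ = 287.3×22.7×cos(22°) = 6046.8 J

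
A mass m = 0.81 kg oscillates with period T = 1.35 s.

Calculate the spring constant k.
T = 2π√(m/k) → k = m(2π/T)² = 0.81×(2π/1.35)² = 17.55 N/m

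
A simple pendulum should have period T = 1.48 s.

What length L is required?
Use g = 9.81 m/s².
T = 2π√(L/g) → L = g(T/2π)² = 9.81×(1.48/2π)² = 0.5443 m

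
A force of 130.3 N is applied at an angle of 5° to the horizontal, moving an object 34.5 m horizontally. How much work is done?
W = Fd cosθ = 130.3×34.5×cos(5°) = 4478.2 J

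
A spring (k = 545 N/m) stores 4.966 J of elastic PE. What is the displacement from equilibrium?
PE = ½kx² → x = √(2PE/k) = √(2×4.966/545) = 0.135 m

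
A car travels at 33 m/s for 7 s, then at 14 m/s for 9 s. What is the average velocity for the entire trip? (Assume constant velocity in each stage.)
d₁ = v₁t₁ = 33 × 7 = 231 m
d₂ = v₂t₂ = 14 × 9 = 126 m
d_total = 357 m, t_total = 16 s
v_avg = d_total/t_total = 357/16 = 22.31 m/s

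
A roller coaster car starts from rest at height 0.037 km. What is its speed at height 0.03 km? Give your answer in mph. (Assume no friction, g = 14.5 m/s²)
mgh₁ = ½mv₂² + mgh₂ → v₂ = √(2g(h₁−h₂)) = √(2×14.5×(37−30)) = 14.25 m/s = 31.87 mph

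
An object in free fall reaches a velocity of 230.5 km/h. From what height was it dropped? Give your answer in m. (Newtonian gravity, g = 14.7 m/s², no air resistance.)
h = v²/(2g) (with unit conversion) = 139.4 m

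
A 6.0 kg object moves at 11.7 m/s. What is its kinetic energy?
KE = ½mv² = ½×6.0×11.7² = 410.67 J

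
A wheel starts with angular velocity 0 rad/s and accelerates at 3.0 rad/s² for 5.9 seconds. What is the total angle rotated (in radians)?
θ = ω₀t + ½αt² = 0×5.9 + ½×3.0×5.9² = 52.22 rad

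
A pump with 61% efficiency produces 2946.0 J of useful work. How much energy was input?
W_in = W_out/η = 2946.0/0.61 = 4829.5 J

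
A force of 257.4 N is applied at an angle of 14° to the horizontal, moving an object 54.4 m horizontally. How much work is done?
W = Fd cosθ = 257.4×54.4×cos(14°) = 13587.0 J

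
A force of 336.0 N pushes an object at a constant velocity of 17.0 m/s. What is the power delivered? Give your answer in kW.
P = Fv = 336 N × 17 m/s = 5712 W = 5.712 kW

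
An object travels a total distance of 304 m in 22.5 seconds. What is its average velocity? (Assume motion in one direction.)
v_avg = Δd / Δt = 304 / 22.5 = 13.51 m/s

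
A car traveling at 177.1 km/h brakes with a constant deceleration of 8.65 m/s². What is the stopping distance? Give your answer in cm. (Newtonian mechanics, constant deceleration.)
d = v₀² / (2a) (with unit conversion) = 13990.0 cm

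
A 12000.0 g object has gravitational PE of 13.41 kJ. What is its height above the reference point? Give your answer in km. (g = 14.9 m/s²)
PE = mgh → h = PE/(mg) = 1.341e+04 J / (12 kg × 14.9 m/s²) = 75 m = 0.075 km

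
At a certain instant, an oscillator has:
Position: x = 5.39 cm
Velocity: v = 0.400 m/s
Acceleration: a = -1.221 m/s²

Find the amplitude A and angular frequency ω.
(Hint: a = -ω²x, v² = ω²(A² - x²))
a = −ω²x → ω = √(|a|/x) = √(1.221/0.0539) = 4.76 rad/s
v² = ω²(A² − x²) → A = √(x² + v²/ω²) = √(0.0539² + 0.4²/4.76²) = 0.09984 m = 9.984 cm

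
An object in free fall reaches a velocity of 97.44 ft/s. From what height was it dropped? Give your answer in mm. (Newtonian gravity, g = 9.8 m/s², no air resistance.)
h = v²/(2g) (with unit conversion) = 45000.0 mm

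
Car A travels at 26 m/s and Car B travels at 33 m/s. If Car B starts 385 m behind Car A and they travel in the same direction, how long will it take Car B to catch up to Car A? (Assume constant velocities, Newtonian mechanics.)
Relative speed: v_rel = 33 - 26 = 7 m/s
Time to catch: t = d₀/v_rel = 385/7 = 55.0 s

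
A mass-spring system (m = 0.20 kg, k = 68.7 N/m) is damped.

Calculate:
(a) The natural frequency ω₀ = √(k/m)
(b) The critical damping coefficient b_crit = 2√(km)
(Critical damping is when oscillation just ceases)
ω₀ = √(k/m) = √(68.7/0.2) = 18.53 rad/s
b_crit = 2√(km) = 2√(68.7×0.2) = 7.414 kg/s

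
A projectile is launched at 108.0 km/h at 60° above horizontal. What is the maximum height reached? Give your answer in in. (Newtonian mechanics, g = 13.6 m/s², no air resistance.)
H = v₀²sin²(θ)/(2g) (with unit conversion) = 977.0 in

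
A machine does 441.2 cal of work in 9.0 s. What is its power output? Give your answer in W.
P = W/t = 1846 J / 9 s = 205.1 W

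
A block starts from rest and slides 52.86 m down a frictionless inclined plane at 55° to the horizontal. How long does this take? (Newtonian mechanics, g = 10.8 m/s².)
a = g sin(θ) = 10.8 × sin(55°) = 8.85 m/s²
t = √(2d/a) = √(2 × 52.86 / 8.85) = 3.46 s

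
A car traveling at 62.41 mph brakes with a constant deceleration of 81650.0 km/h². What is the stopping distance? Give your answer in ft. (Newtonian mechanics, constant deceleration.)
d = v₀² / (2a) (with unit conversion) = 202.7 ft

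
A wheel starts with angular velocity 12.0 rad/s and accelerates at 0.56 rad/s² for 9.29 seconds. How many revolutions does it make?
θ = ω₀t + ½αt² = 12.0×9.29 + ½×0.56×9.29² = 135.65 rad
Revolutions = θ/(2π) = 135.65/(2π) = 21.59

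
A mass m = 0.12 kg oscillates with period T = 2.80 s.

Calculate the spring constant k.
T = 2π√(m/k) → k = m(2π/T)² = 0.12×(2π/2.8)² = 0.6043 N/m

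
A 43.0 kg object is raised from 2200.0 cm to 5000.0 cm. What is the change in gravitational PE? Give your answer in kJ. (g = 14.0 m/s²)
ΔPE = mg(h₂ − h₁) = 43 kg × 14.0 m/s² × (50 − 22) m = 1.686e+04 J = 16.86 kJ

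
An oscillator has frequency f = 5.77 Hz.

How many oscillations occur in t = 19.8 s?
n = f×t = 5.77×19.8 = 114.2 oscillations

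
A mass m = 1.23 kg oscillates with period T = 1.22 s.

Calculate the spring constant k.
T = 2π√(m/k) → k = m(2π/T)² = 1.23×(2π/1.22)² = 32.62 N/m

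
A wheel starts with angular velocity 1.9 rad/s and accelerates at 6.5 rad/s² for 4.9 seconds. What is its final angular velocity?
ω = ω₀ + αt = 1.9 + 6.5 × 4.9 = 33.75 rad/s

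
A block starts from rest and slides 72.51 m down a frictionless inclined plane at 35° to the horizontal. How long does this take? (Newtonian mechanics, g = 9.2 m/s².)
a = g sin(θ) = 9.2 × sin(35°) = 5.28 m/s²
t = √(2d/a) = √(2 × 72.51 / 5.28) = 5.24 s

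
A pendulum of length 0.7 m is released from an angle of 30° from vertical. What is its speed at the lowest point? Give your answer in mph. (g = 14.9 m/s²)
h = L(1 − cosθ) = 0.7×(1 − cos30°) = 0.09378 m
v = √(2gh) = √(2×14.9×0.09378) = 1.672 m/s = 3.74 mph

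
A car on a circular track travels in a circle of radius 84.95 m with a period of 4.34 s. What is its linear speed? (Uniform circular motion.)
v = 2πr/T = 2π×84.95/4.34 = 122.99 m/s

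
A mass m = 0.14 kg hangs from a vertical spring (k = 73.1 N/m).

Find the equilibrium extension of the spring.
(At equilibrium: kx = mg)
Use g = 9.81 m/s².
x_eq = mg/k = 0.14×9.81/73.1 = 0.01879 m = 1.879 cm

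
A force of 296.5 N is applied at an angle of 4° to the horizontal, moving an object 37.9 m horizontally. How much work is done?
W = Fd cosθ = 296.5×37.9×cos(4°) = 11210.0 J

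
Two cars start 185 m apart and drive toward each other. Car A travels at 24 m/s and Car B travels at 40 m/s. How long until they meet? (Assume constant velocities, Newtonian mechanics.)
Combined speed: v_combined = 24 + 40 = 64 m/s
Time to meet: t = d/64 = 185/64 = 2.89 s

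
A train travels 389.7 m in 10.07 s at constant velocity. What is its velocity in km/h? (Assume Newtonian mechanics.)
v = d/t (with unit conversion) = 139.3 km/h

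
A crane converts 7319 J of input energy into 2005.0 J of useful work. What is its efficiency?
η = W_out/W_in = 2005.0/7319 = 0.2739 = 27.39%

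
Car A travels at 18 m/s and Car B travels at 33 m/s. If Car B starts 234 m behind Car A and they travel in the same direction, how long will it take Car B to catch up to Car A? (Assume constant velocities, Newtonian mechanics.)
Relative speed: v_rel = 33 - 18 = 15 m/s
Time to catch: t = d₀/v_rel = 234/15 = 15.6 s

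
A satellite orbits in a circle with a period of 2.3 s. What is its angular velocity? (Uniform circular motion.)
ω = 2π/T = 2π/2.3 = 2.7318 rad/s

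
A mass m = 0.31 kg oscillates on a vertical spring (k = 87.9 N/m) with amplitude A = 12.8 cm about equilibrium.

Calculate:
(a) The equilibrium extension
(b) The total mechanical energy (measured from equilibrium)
x_eq = mg/k = 0.31×9.81/87.9 = 0.0346 m = 3.46 cm
E = ½kA² = ½×87.9×(0.128)² = 0.7201 J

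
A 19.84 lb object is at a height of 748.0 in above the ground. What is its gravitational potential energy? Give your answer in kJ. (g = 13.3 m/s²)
PE = mgh = 8.999 kg × 13.3 m/s² × 19 m = 2274 J = 2.274 kJ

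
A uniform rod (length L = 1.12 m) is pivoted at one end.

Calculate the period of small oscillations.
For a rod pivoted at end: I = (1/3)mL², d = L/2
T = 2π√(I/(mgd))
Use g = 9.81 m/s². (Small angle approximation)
I/m = (1/3)L² = 0.4181 m²; d = L/2 = 0.56 m
T = 2π√(I/(mgd)) = 2π√(0.4181/(9.81×0.56)) = 1.733 s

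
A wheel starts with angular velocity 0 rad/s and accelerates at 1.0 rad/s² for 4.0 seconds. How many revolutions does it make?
θ = ω₀t + ½αt² = 0×4.0 + ½×1.0×4.0² = 8.0 rad
Revolutions = θ/(2π) = 8.0/(2π) = 1.27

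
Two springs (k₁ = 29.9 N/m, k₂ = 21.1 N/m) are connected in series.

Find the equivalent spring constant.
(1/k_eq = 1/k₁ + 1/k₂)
1/k_eq = 1/29.9 + 1/21.1 = 0.080838; k_eq = 12.37 N/m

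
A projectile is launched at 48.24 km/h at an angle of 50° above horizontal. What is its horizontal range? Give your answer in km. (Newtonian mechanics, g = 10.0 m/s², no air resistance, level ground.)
R = v₀² sin(2θ) / g (with unit conversion) = 0.01768 km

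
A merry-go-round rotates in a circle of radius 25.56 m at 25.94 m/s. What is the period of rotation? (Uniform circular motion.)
T = 2πr/v = 2π×25.56/25.94 = 6.19 s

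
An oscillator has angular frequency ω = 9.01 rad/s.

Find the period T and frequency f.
T = 2π/ω = 2π/9.01 = 0.6974 s; f = ω/2π = 1.434 Hz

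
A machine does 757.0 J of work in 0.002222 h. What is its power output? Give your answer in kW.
P = W/t = 757 J / 7.999 s = 94.63 W = 0.09463 kW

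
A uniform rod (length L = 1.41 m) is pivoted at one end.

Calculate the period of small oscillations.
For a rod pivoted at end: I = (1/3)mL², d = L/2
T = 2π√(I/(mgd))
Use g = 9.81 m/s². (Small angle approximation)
I/m = (1/3)L² = 0.6627 m²; d = L/2 = 0.705 m
T = 2π√(I/(mgd)) = 2π√(0.6627/(9.81×0.705)) = 1.945 s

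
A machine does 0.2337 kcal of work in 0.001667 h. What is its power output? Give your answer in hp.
P = W/t = 977.8 J / 6.001 s = 162.9 W = 0.2185 hp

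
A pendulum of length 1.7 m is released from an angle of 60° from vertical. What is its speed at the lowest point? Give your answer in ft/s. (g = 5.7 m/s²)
h = L(1 − cosθ) = 1.7×(1 − cos60°) = 0.85 m
v = √(2gh) = √(2×5.7×0.85) = 3.113 m/s = 10.21 ft/s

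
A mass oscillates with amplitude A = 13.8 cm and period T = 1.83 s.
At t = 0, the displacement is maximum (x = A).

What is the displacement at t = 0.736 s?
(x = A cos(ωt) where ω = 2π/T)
ω = 2π/T = 2π/1.83 = 3.433 rad/s
x = A cos(ωt) = 13.8×cos(3.433×0.736) = -11.27 cm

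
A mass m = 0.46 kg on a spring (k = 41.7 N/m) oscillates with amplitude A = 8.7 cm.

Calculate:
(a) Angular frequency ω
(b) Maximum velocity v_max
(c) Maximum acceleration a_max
ω = √(k/m) = √(41.7/0.46) = 9.521 rad/s
v_max = ωA = 9.521×0.087 = 0.8283 m/s
a_max = ω²A = 9.521²×0.087 = 7.887 m/s²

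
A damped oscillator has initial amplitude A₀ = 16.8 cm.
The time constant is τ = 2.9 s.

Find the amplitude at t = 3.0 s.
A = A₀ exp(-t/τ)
A = A₀ exp(−t/τ) = 16.8×exp(−3.0/2.9) = 5.971 cm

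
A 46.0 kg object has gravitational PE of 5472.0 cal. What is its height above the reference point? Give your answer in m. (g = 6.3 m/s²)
PE = mgh → h = PE/(mg) = 2.289e+04 J / (46 kg × 6.3 m/s²) = 79 m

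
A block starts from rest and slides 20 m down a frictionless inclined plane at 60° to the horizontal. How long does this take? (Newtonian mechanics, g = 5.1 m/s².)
a = g sin(θ) = 5.1 × sin(60°) = 4.42 m/s²
t = √(2d/a) = √(2 × 20 / 4.42) = 3.01 s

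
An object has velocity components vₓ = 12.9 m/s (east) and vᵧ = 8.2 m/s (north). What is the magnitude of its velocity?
|v| = √(vₓ² + vᵧ²) = √(12.9² + 8.2²) = √(233.65) = 15.29 m/s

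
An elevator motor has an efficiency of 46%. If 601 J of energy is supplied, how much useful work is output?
W_out = η × W_in = 0.46 × 601 = 276.46 J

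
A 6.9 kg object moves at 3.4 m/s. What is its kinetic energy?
KE = ½mv² = ½×6.9×3.4² = 39.882 J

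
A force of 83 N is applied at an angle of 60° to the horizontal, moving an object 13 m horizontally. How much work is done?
W = Fd cosθ = 83×13×cos(60°) = 539.5 J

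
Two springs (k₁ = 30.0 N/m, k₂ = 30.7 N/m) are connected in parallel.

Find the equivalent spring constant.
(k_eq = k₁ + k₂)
k_eq = k₁ + k₂ = 30.0 + 30.7 = 60.7 N/m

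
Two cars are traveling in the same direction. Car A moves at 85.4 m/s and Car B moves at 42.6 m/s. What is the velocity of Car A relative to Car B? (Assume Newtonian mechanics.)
v_rel = v_A - v_B = 85.4 - 42.6 = 42.8 m/s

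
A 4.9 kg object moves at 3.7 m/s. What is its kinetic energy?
KE = ½mv² = ½×4.9×3.7² = 33.5405 J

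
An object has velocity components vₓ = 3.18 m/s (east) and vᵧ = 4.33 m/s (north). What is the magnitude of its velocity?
|v| = √(vₓ² + vᵧ²) = √(3.18² + 4.33²) = √(28.8613) = 5.37 m/s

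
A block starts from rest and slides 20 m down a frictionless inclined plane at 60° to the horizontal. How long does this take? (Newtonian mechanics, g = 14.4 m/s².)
a = g sin(θ) = 14.4 × sin(60°) = 12.47 m/s²
t = √(2d/a) = √(2 × 20 / 12.47) = 1.79 s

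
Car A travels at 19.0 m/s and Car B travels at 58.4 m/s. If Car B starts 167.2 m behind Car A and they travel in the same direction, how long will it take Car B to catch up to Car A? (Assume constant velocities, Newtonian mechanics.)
Relative speed: v_rel = 58.4 - 19.0 = 39.4 m/s
Time to catch: t = d₀/v_rel = 167.2/39.4 = 4.24 s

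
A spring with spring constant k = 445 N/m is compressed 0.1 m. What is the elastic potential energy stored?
PE = ½kx² = ½×445×0.1² = 2.225 J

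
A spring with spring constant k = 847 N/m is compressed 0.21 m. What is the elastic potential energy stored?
PE = ½kx² = ½×847×0.21² = 18.68 J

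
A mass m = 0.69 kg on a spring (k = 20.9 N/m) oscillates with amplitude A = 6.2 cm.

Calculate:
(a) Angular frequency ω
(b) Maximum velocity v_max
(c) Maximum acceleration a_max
ω = √(k/m) = √(20.9/0.69) = 5.504 rad/s
v_max = ωA = 5.504×0.062 = 0.3412 m/s
a_max = ω²A = 5.504²×0.062 = 1.878 m/s²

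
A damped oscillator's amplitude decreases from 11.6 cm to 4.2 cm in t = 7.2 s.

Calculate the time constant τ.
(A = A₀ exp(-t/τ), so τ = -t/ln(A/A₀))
A/A₀ = 4.2/11.6 = 0.3621; ln(A/A₀) = -1.016
τ = −t/ln(A/A₀) = −7.2/-1.016 = 7.087 s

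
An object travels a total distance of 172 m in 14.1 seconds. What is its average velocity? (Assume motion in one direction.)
v_avg = Δd / Δt = 172 / 14.1 = 12.2 m/s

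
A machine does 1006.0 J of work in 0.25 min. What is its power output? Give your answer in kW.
P = W/t = 1006 J / 15 s = 67.07 W = 0.06707 kW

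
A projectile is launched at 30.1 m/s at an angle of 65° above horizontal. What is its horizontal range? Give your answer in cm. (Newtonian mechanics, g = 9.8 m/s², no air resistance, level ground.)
R = v₀² sin(2θ) / g (with unit conversion) = 7082.0 cm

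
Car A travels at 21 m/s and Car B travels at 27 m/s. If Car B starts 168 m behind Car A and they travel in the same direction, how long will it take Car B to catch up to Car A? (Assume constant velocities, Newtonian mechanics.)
Relative speed: v_rel = 27 - 21 = 6 m/s
Time to catch: t = d₀/v_rel = 168/6 = 28.0 s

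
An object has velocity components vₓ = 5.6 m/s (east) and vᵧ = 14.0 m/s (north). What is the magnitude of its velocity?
|v| = √(vₓ² + vᵧ²) = √(5.6² + 14.0²) = √(227.36) = 15.08 m/s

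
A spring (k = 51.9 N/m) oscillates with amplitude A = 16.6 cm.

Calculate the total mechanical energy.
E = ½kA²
E = ½kA² = ½×51.9×(0.166)² = 0.7151 J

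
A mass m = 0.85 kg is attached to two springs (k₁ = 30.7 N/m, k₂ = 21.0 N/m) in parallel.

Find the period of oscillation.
k_eq = k₁+k₂ = 51.7 N/m
T = 2π√(m/k_eq) = 2π√(0.85/51.7) = 0.8056 s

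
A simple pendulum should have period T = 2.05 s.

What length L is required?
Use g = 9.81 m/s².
T = 2π√(L/g) → L = g(T/2π)² = 9.81×(2.05/2π)² = 1.044 m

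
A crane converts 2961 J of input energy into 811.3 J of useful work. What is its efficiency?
η = W_out/W_in = 811.3/2961 = 0.274 = 27.4%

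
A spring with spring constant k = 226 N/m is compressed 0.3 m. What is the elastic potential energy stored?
PE = ½kx² = ½×226×0.3² = 10.17 J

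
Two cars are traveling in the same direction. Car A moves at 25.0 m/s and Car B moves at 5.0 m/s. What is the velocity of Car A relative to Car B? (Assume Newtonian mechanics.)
v_rel = v_A - v_B = 25.0 - 5.0 = 20.0 m/s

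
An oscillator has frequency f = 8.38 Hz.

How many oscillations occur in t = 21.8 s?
n = f×t = 8.38×21.8 = 182.7 oscillations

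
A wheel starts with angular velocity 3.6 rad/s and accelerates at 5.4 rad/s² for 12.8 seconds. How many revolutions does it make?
θ = ω₀t + ½αt² = 3.6×12.8 + ½×5.4×12.8² = 488.45 rad
Revolutions = θ/(2π) = 488.45/(2π) = 77.74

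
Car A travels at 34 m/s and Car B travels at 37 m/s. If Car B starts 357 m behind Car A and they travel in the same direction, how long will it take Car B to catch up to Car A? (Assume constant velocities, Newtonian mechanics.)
Relative speed: v_rel = 37 - 34 = 3 m/s
Time to catch: t = d₀/v_rel = 357/3 = 119.0 s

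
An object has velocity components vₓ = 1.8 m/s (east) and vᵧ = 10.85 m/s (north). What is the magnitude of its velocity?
|v| = √(vₓ² + vᵧ²) = √(1.8² + 10.85²) = √(120.962) = 11.0 m/s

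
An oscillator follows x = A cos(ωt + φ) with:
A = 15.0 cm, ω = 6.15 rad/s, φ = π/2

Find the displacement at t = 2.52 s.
x = A cos(ωt + φ) = 15.0×cos(6.15×2.52 + π/2) = -3.126 cm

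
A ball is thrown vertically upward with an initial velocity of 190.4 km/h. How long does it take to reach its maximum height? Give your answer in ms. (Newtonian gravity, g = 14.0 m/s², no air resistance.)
t_up = v₀/g (with unit conversion) = 3778.0 ms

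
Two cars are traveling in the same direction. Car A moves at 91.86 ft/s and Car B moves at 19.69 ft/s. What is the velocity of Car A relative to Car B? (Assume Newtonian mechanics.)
v_rel = v_A - v_B = 91.86 - 19.69 = 72.17 ft/s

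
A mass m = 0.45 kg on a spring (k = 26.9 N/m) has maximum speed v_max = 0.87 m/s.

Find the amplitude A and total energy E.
½mv²_max = ½kA² → A = v_max√(m/k) = 0.87×√(0.45/26.9) = 0.1125 m = 11.25 cm
E = ½mv²_max = ½×0.45×0.87² = 0.1703 J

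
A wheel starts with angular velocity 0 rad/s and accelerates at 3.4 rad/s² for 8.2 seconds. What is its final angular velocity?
ω = ω₀ + αt = 0 + 3.4 × 8.2 = 27.88 rad/s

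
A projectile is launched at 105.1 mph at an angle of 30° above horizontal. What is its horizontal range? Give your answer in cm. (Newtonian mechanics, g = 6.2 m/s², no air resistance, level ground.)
R = v₀² sin(2θ) / g (with unit conversion) = 30830.0 cm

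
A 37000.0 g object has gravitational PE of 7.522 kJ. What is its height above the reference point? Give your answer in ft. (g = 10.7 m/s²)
PE = mgh → h = PE/(mg) = 7522 J / (37 kg × 10.7 m/s²) = 19 m = 62.34 ft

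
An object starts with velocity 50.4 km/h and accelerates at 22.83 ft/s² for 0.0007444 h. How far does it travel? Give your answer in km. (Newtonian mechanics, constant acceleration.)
d = v₀t + ½at² (with unit conversion) = 0.0625 km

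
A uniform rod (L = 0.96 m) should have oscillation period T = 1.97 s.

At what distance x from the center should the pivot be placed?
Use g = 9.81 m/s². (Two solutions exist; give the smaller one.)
T = 2π√((L²/12 + x²)/(gx)). Let c = T²g/(4π²) = 0.9644.
x² − cx + L²/12 = 0 → x = (c − √(c² − L²/3))/2 = 0.08759 m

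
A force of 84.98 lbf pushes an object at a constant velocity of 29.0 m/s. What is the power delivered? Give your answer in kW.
P = Fv = 378 N × 29 m/s = 1.096e+04 W = 10.96 kW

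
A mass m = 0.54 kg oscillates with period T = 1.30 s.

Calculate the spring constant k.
T = 2π√(m/k) → k = m(2π/T)² = 0.54×(2π/1.3)² = 12.61 N/m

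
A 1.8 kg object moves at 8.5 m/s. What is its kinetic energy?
KE = ½mv² = ½×1.8×8.5² = 65.025 J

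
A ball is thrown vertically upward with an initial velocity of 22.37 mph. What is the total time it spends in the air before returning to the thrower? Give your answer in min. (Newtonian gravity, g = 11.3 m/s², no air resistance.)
t_total = 2v₀/g (with unit conversion) = 0.0295 min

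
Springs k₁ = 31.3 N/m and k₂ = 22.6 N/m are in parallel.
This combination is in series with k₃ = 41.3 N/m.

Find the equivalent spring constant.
k₁₂ = k₁ + k₂ = 53.9 N/m (parallel)
1/k_eq = 1/k₁₂ + 1/k₃ → k_eq = 23.38 N/m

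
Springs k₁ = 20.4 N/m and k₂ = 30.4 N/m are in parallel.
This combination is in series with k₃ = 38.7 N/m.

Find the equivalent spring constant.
k₁₂ = k₁ + k₂ = 50.8 N/m (parallel)
1/k_eq = 1/k₁₂ + 1/k₃ → k_eq = 21.97 N/m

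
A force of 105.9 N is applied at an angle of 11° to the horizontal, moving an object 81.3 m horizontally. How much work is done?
W = Fd cosθ = 105.9×81.3×cos(11°) = 8451.5 J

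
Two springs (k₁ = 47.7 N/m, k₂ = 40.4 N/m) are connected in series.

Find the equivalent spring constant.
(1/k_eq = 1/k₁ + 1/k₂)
1/k_eq = 1/47.7 + 1/40.4 = 0.045717; k_eq = 21.87 N/m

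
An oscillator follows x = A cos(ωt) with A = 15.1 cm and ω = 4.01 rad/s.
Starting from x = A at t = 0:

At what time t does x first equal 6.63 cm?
cos(ωt) = x/A = 6.63/15.1 = 0.4391
ωt = arccos(0.4391) = 1.116 rad
t = 1.116/4.01 = 0.2784 s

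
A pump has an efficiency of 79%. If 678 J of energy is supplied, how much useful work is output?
W_out = η × W_in = 0.79 × 678 = 535.62 J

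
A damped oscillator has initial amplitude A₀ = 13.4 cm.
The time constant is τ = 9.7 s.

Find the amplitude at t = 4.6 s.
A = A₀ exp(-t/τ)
A = A₀ exp(−t/τ) = 13.4×exp(−4.6/9.7) = 8.34 cm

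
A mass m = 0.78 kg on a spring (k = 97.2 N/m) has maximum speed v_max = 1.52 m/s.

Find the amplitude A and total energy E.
½mv²_max = ½kA² → A = v_max√(m/k) = 1.52×√(0.78/97.2) = 0.1362 m = 13.62 cm
E = ½mv²_max = ½×0.78×1.52² = 0.9011 J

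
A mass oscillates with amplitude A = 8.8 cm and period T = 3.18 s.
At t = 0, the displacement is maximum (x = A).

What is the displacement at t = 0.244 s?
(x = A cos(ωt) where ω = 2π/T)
ω = 2π/T = 2π/3.18 = 1.976 rad/s
x = A cos(ωt) = 8.8×cos(1.976×0.244) = 7.797 cm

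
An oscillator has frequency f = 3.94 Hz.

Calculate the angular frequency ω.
ω = 2πf = 2π×3.94 = 24.76 rad/s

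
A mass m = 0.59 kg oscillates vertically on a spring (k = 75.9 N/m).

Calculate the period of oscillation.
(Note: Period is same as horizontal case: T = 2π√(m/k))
T = 2π√(m/k) = 2π√(0.59/75.9) = 0.554 s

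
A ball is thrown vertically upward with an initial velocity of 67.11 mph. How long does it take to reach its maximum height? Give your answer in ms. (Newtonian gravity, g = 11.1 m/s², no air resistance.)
t_up = v₀/g (with unit conversion) = 2703.0 ms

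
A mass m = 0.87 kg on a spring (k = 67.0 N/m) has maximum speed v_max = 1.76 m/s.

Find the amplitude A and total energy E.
½mv²_max = ½kA² → A = v_max√(m/k) = 1.76×√(0.87/67.0) = 0.2006 m = 20.06 cm
E = ½mv²_max = ½×0.87×1.76² = 1.347 J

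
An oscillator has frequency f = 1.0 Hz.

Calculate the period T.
T = 1/f = 1/1.0 = 1 s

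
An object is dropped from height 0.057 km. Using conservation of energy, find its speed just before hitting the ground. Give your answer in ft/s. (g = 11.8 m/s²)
mgh = ½mv² → v = √(2gh) = √(2×11.8×57) = 36.68 m/s = 120.3 ft/s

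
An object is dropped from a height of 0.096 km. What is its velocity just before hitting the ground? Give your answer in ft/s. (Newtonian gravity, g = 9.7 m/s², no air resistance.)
v = √(2gh) (with unit conversion) = 141.6 ft/s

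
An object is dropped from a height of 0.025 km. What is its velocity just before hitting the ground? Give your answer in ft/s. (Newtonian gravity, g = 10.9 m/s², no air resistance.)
v = √(2gh) (with unit conversion) = 76.59 ft/s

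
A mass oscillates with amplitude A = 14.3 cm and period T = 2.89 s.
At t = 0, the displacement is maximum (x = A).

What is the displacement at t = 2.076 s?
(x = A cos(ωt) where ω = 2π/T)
ω = 2π/T = 2π/2.89 = 2.174 rad/s
x = A cos(ωt) = 14.3×cos(2.174×2.076) = -2.826 cm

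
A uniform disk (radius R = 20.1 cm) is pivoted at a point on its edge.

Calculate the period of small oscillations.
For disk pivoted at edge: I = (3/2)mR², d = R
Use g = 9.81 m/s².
I/m = (3/2)R² = 0.0606 m²; d = R = 0.201 m
T = 2π√((3/2)R²/(gR)) = 2π√(3R/(2g)) = 1.102 s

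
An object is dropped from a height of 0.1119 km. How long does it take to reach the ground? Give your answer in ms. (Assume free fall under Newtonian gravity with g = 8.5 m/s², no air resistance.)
t = √(2h/g) (with unit conversion) = 5131.0 ms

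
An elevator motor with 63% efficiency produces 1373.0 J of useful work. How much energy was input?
W_in = W_out/η = 1373.0/0.63 = 2179.4 J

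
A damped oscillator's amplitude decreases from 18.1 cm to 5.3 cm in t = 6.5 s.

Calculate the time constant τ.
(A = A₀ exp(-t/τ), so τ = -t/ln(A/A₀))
A/A₀ = 5.3/18.1 = 0.2928; ln(A/A₀) = -1.228
τ = −t/ln(A/A₀) = −6.5/-1.228 = 5.292 s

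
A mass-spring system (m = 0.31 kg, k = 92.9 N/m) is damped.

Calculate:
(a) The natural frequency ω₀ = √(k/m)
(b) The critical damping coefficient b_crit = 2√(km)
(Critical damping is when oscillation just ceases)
ω₀ = √(k/m) = √(92.9/0.31) = 17.31 rad/s
b_crit = 2√(km) = 2√(92.9×0.31) = 10.73 kg/s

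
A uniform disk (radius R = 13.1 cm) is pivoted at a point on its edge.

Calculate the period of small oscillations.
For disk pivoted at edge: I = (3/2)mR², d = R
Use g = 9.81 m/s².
I/m = (3/2)R² = 0.02574 m²; d = R = 0.131 m
T = 2π√((3/2)R²/(gR)) = 2π√(3R/(2g)) = 0.8893 s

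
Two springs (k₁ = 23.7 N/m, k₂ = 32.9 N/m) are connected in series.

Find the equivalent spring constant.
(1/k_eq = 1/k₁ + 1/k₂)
1/k_eq = 1/23.7 + 1/32.9 = 0.072589; k_eq = 13.78 N/m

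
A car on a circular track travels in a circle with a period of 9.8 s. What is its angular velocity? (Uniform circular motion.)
ω = 2π/T = 2π/9.8 = 0.6411 rad/s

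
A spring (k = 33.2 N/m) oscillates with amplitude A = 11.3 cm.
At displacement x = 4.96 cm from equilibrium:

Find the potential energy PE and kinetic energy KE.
E_total = ½kA² = ½×33.2×(0.113)² = 0.212 J
PE = ½kx² = ½×33.2×(0.0496)² = 0.04084 J
KE = E_total − PE = 0.1711 J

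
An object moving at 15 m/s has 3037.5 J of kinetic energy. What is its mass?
KE = ½mv² → m = 2KE/v² = 2×3037.5/15² = 27.0 kg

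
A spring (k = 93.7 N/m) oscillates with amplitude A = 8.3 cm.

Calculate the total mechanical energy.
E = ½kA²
E = ½kA² = ½×93.7×(0.083)² = 0.3227 J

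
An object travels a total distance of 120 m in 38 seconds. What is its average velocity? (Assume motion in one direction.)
v_avg = Δd / Δt = 120 / 38 = 3.16 m/s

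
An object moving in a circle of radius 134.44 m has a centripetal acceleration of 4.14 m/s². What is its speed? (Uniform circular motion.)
v = √(a_c × r) = √(4.14 × 134.44) = 23.59 m/s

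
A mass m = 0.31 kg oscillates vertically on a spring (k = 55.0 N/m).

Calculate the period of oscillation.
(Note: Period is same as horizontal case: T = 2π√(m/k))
T = 2π√(m/k) = 2π√(0.31/55.0) = 0.4717 s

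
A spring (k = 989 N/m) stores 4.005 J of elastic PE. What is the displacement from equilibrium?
PE = ½kx² → x = √(2PE/k) = √(2×4.005/989) = 0.08999 m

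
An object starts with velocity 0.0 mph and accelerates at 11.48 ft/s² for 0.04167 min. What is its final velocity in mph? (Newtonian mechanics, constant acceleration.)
v = v₀ + at (with unit conversion) = 19.57 mph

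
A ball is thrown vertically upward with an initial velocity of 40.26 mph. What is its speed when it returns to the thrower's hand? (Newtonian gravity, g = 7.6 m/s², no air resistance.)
By conservation of energy, the ball returns at the same speed = 40.26 mph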